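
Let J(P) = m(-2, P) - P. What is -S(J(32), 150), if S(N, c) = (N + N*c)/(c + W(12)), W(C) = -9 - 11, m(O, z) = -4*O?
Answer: 1812/65 ≈ 27.877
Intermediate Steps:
W(C) = -20
J(P) = 8 - P (J(P) = -4*(-2) - P = 8 - P)
S(N, c) = (N + N*c)/(-20 + c) (S(N, c) = (N + N*c)/(c - 20) = (N + N*c)/(-20 + c))
-S(J(32), 150) = -(8 - 1*32)*(1 + 150)/(-20 + 150) = -(8 - 32)*151/130 = -(-24)*151/130 = -1*(-1812/65) = 1812/65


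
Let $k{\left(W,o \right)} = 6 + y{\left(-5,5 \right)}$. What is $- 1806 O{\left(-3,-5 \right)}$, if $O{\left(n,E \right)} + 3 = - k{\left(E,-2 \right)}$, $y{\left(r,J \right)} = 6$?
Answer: $27090$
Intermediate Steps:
$k{\left(W,o \right)} = 12$ ($k{\left(W,o \right)} = 6 + 6 = 12$)
$O{\left(n,E \right)} = -15$ ($O{\left(n,E \right)} = -3 - 12 = -15$)
$- 1806 O{\left(-3,-5 \right)} = \left(-1806\right) \left(-15\right) = 27090$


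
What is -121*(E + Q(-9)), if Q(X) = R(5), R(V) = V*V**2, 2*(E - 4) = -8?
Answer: -15125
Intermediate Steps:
E = 0 (E = 4 + (1/2)*(-8) = 4 - 4 = 0)
R(V) = V**3
Q(X) = 125 (Q(X) = 5**3 = 125)
-121*(E + Q(-9)) = -121*(0 + 125) = -121*125 = -15125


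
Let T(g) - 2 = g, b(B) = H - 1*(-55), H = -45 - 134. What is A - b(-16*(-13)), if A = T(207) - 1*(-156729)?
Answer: 157062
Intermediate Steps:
H = -179
b(B) = -124 (b(B) = -179 - 1*(-55) = -179 + 55 = -124)
T(g) = 2 + g
A = 156938 (A = (2 + 207) - 1*(-156729) = 209 + 156729 = 156938)
A - b(-16*(-13)) = 156938 - 1*(-124) = 156938 + 124 = 157062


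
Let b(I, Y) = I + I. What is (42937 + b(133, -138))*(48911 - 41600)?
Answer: 315857133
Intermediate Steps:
b(I, Y) = 2*I
(42937 + b(133, -138))*(48911 - 41600) = (42937 + 2*133)*(48911 - 41600) = (42937 + 266)*7311 = 43203*7311 = 315857133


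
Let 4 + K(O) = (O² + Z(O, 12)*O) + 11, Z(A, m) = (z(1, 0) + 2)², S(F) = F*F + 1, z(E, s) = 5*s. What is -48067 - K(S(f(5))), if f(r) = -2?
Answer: -48119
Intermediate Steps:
S(F) = 1 + F² (S(F) = F² + 1 = 1 + F²)
Z(A, m) = 4 (Z(A, m) = (5*0 + 2)² = (0 + 2)² = 2² = 4)
K(O) = 7 + O² + 4*O (K(O) = -4 + ((O² + 4*O) + 11) = -4 + (11 + O² + 4*O) = 7 + O² + 4*O)
-48067 - K(S(f(5))) = -48067 - (7 + (1 + (-2)²)² + 4*(1 + (-2)²)) = -48067 - (7 + (1 + 4)² + 4*(1 + 4)) = -48067 - (7 + 5² + 4*5) = -48067 - (7 + 25 + 20) = -48067 - 1*52 = -48067 - 52 = -48119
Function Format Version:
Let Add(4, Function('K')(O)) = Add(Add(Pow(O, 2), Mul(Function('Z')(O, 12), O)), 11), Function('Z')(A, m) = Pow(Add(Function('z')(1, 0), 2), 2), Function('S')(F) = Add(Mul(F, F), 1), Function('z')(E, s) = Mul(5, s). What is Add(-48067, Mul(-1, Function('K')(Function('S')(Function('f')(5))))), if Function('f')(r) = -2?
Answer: -48119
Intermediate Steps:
Function('S')(F) = Add(1, Pow(F, 2)) (Function('S')(F) = Add(Pow(F, 2), 1) = Add(1, Pow(F, 2)))
Function('Z')(A, m) = 4 (Function('Z')(A, m) = Pow(Add(Mul(5, 0), 2), 2) = Pow(Add(0, 2), 2) = Pow(2, 2) = 4)
Function('K')(O) = Add(7, Pow(O, 2), Mul(4, O)) (Function('K')(O) = Add(-4, Add(Add(Pow(O, 2), Mul(4, O)), 11)) = Add(-4, Add(11, Pow(O, 2), Mul(4, O))) = Add(7, Pow(O, 2), Mul(4, O)))
Add(-48067, Mul(-1, Function('K')(Function('S')(Function('f')(5))))) = Add(-48067, Mul(-1, Add(7, Pow(Add(1, Pow(-2, 2)), 2), Mul(4, Add(1, Pow(-2, 2)))))) = Add(-48067, Mul(-1, Add(7, Pow(Add(1, 4), 2), Mul(4, Add(1, 4))))) = Add(-48067, Mul(-1, Add(7, Pow(5, 2), Mul(4, 5)))) = Add(-48067, Mul(-1, Add(7, 25, 20))) = Add(-48067, Mul(-1, 52)) = Add(-48067, -52) = -48119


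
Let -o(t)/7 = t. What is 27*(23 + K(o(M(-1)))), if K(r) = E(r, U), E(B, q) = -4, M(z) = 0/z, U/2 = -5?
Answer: 513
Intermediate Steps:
U = -10 (U = 2*(-5) = -10)
M(z) = 0
o(t) = -7*t
K(r) = -4
27*(23 + K(o(M(-1)))) = 27*(23 - 4) = 27*19 = 513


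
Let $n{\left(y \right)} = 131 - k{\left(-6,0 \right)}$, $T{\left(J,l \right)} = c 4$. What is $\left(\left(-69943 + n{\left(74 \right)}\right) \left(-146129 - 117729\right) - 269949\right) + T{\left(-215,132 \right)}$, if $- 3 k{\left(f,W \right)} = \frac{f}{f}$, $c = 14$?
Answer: $\frac{55260290551}{3} \approx 1.842 \cdot 10^{10}$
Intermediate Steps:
$k{\left(f,W \right)} = - \frac{1}{3}$ ($k{\left(f,W \right)} = - \frac{f \frac{1}{f}}{3} = \left(- \frac{1}{3}\right) 1 = - \frac{1}{3}$)
$T{\left(J,l \right)} = 56$ ($T{\left(J,l \right)} = 14 \cdot 4 = 56$)
$n{\left(y \right)} = \frac{394}{3}$ ($n{\left(y \right)} = 131 - - \frac{1}{3} = 131 + \frac{1}{3} = \frac{394}{3}$)
$\left(\left(-69943 + n{\left(74 \right)}\right) \left(-146129 - 117729\right) - 269949\right) + T{\left(-215,132 \right)} = \left(\left(-69943 + \frac{394}{3}\right) \left(-146129 - 117729\right) - 269949\right) + 56 = \left(\left(- \frac{209435}{3}\right) \left(-263858\right) - 269949\right) + 56 = \left(\frac{55261100230}{3} - 269949\right) + 56 = \frac{55260290383}{3} + 56 = \frac{55260290551}{3}$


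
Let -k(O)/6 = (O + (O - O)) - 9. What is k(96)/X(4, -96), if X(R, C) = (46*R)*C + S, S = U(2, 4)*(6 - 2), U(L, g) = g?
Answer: 261/8824 ≈ 0.029578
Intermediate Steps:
k(O) = 54 - 6*O (k(O) = -6*((O + (O - O)) - 9) = -6*((O + 0) - 9) = -6*(O - 9) = -6*(-9 + O) = 54 - 6*O)
S = 16 (S = 4*(6 - 2) = 4*4 = 16)
X(R, C) = 16 + 46*C*R (X(R, C) = (46*R)*C + 16 = 46*C*R + 16 = 16 + 46*C*R)
k(96)/X(4, -96) = (54 - 6*96)/(16 + 46*(-96)*4) = (54 - 576)/(16 - 17664) = -522/(-17648) = -522*(-1/17648) = 261/8824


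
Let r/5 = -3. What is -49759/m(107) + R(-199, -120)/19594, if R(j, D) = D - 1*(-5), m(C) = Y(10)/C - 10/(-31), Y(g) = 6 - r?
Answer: -3234001713097/33721274 ≈ -95904.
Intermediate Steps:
r = -15 (r = 5*(-3) = -15)
Y(g) = 21 (Y(g) = 6 - 1*(-15) = 6 + 15 = 21)
m(C) = 10/31 + 21/C (m(C) = 21/C - 10/(-31) = 21/C - 10*(-1/31) = 21/C + 10/31 = 10/31 + 21/C)
R(j, D) = 5 + D (R(j, D) = D + 5 = 5 + D)
-49759/m(107) + R(-199, -120)/19594 = -49759/(10/31 + 21/107) + (5 - 120)/19594 = -49759/(10/31 + 21*(1/107)) - 115*1/19594 = -49759/(10/31 + 21/107) - 115/19594 = -49759/1721/3317 - 115/19594 = -49759*3317/1721 - 115/19594 = -165050603/1721 - 115/19594 = -3234001713097/33721274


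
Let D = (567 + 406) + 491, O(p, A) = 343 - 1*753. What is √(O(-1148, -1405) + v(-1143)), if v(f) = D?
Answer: √1054 ≈ 32.465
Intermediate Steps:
O(p, A) = -410 (O(p, A) = 343 - 753 = -410)
D = 1464 (D = 973 + 491 = 1464)
v(f) = 1464
√(O(-1148, -1405) + v(-1143)) = √(-410 + 1464) = √1054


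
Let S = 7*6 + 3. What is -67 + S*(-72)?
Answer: -3307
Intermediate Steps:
S = 45 (S = 42 + 3 = 45)
-67 + S*(-72) = -67 + 45*(-72) = -67 - 3240 = -3307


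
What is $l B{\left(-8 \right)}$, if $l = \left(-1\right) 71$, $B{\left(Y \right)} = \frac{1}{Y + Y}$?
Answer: $\frac{71}{16} \approx 4.4375$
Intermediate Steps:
$B{\left(Y \right)} = \frac{1}{2 Y}$
$l = -71$
$l B{\left(-8 \right)} = - 71 \frac{1}{2 \left(-8\right)} = - 71 \cdot \frac{1}{2} \left(- \frac{1}{8}\right) = \left(-71\right) \left(- \frac{1}{16}\right) = \frac{71}{16}$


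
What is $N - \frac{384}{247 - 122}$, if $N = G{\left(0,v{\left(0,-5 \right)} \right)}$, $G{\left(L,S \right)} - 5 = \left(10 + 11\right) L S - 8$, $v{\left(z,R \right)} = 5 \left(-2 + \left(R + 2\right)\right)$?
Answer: $- \frac{759}{125} \approx -6.072$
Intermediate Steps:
$v{\left(z,R \right)} = 5 R$ ($v{\left(z,R \right)} = 5 \left(-2 + \left(2 + R\right)\right) = 5 R$)
$G{\left(L,S \right)} = -3 + 21 L S$ ($G{\left(L,S \right)} = 5 + \left(\left(10 + 11\right) L S - 8\right) = 5 + \left(21 L S - 8\right) = 5 + \left(-8 + 21 L S\right) = -3 + 21 L S$)
$N = -3$ ($N = -3 + 21 \cdot 0 \cdot 5 \left(-5\right) = -3 + 21 \cdot 0 \left(-25\right) = -3 + 0 = -3$)
$N - \frac{384}{247 - 122} = -3 - \frac{384}{247 - 122} = -3 - \frac{384}{125} = - \frac{759}{125}$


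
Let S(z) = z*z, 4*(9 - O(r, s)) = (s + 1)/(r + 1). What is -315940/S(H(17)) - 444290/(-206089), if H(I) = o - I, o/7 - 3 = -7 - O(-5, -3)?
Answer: -3840844208030/151361859961 ≈ -25.375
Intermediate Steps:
O(r, s) = 9 - (1 + s)/(4*(1 + r)) (O(r, s) = 9 - (s + 1)/(4*(r + 1)) = 9 - (1 + s)/(4*(1 + r)))
o = -721/8 (o = 21 + 7*(-7 - (35 - 1*(-3) + 36*(-5))/(4*(1 - 5))) = 21 + 7*(-7 - (35 + 3 - 180)/(4*(-4))) = 21 + 7*(-7 - (-1)*(-142)/(4*4)) = 21 + 7*(-7 - 1*71/8) = 21 + 7*(-7 - 71/8) = 21 + 7*(-127/8) = 21 - 889/8 = -721/8 ≈ -90.125)
H(I) = -721/8 - I
S(z) = z**2
-315940/S(H(17)) - 444290/(-206089) = -315940/(-721/8 - 1*17)**2 - 444290/(-206089) = -315940/(-721/8 - 17)**2 - 444290*(-1/206089) = -315940/((-857/8)**2) + 444290/206089 = -315940/734449/64 + 444290/206089 = -315940*64/734449 + 444290/206089 = -20220160/734449 + 444290/206089 = -3840844208030/151361859961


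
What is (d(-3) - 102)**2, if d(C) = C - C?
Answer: 10404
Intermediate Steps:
d(C) = 0
(d(-3) - 102)**2 = (0 - 102)**2 = (-102)**2 = 10404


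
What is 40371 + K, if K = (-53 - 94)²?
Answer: 61980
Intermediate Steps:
K = 21609 (K = (-147)² = 21609)
40371 + K = 40371 + 21609 = 61980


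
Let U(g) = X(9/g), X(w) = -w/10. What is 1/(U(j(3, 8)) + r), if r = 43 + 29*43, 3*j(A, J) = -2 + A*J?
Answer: 220/283773 ≈ 0.00077527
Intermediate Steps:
j(A, J) = -⅔ + A*J/3 (j(A, J) = (-2 + A*J)/3 = -⅔ + A*J/3)
X(w) = -w/10 (X(w) = -w*(⅒) = -w/10)
r = 1290 (r = 43 + 1247 = 1290)
U(g) = -9/(10*g)
1/(U(j(3, 8)) + r) = 1/(-9/(10*(-⅔ + (⅓)*3*8)) + 1290) = 1/(-9/(10*(-⅔ + 8)) + 1290) = 1/(-9/(10*22/3) + 1290) = 1/(-9/10*3/22 + 1290) = 1/(-27/220 + 1290) = 1/(283773/220) = 220/283773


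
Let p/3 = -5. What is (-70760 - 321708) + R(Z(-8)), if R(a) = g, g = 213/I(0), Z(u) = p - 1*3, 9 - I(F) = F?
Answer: -1177333/3 ≈ -3.9244e+5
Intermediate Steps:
p = -15 (p = 3*(-5) = -15)
I(F) = 9 - F
Z(u) = -18 (Z(u) = -15 - 1*3 = -15 - 3 = -18)
g = 71/3 (g = 213/(9 - 1*0) = 213/(9 + 0) = 213/9 = 213*(⅑) = 71/3 ≈ 23.667)
R(a) = 71/3
(-70760 - 321708) + R(Z(-8)) = (-70760 - 321708) + 71/3 = -392468 + 71/3 = -1177333/3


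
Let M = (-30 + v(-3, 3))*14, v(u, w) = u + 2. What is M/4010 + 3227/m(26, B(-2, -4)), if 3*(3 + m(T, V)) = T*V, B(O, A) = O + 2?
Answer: -6470786/6015 ≈ -1075.8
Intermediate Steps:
B(O, A) = 2 + O
v(u, w) = 2 + u
M = -434 (M = (-30 + (2 - 3))*14 = (-30 - 1)*14 = -31*14 = -434)
m(T, V) = -3 + T*V/3 (m(T, V) = -3 + (T*V)/3 = -3 + T*V/3)
M/4010 + 3227/m(26, B(-2, -4)) = -434/4010 + 3227/(-3 + (⅓)*26*(2 - 2)) = -434*1/4010 + 3227/(-3 + (⅓)*26*0) = -217/2005 + 3227/(-3 + 0) = -217/2005 + 3227/(-3) = -217/2005 + 3227*(-⅓) = -217/2005 - 3227/3 = -6470786/6015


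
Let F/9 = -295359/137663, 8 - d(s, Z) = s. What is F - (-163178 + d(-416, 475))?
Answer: 22402545671/137663 ≈ 1.6273e+5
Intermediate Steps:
d(s, Z) = 8 - s
F = -2658231/137663 (F = 9*(-295359/137663) = -2658231/137663 ≈ -19.310)
F - (-163178 + d(-416, 475)) = -2658231/137663 - (-163178 + (8 - 1*(-416))) = -2658231/137663 - (-163178 + (8 + 416)) = -2658231/137663 - (-163178 + 424) = -2658231/137663 - 1*(-162754) = -2658231/137663 + 162754 = 22402545671/137663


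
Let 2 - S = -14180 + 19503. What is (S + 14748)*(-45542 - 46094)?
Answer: -863852572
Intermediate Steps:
S = -5321 (S = 2 - (-14180 + 19503) = 2 - 1*5323 = 2 - 5323 = -5321)
(S + 14748)*(-45542 - 46094) = (-5321 + 14748)*(-45542 - 46094) = 9427*(-91636) = -863852572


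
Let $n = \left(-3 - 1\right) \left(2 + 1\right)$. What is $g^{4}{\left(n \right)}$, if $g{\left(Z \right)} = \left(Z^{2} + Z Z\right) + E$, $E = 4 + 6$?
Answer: $7886150416$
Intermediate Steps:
$E = 10$
$n = -12$ ($n = \left(-4\right) 3 = -12$)
$g{\left(Z \right)} = 10 + 2 Z^{2}$ ($g{\left(Z \right)} = \left(Z^{2} + Z Z\right) + 10 = \left(Z^{2} + Z^{2}\right) + 10 = 2 Z^{2} + 10 = 10 + 2 Z^{2}$)
$g^{4}{\left(n \right)} = \left(10 + 2 \left(-12\right)^{2}\right)^{4} = \left(10 + 2 \cdot 144\right)^{4} = \left(10 + 288\right)^{4} = 298^{4} = 7886150416$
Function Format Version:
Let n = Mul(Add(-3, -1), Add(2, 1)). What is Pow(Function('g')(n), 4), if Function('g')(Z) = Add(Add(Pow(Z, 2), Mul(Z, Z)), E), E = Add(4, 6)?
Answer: 7886150416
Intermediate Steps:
E = 10
n = -12 (n = Mul(-4, 3) = -12)
Function('g')(Z) = Add(10, Mul(2, Pow(Z, 2))) (Function('g')(Z) = Add(Add(Pow(Z, 2), Mul(Z, Z)), 10) = Add(Add(Pow(Z, 2), Pow(Z, 2)), 10) = Add(Mul(2, Pow(Z, 2)), 10) = Add(10, Mul(2, Pow(Z, 2))))
Pow(Function('g')(n), 4) = Pow(Add(10, Mul(2, Pow(-12, 2))), 4) = Pow(Add(10, Mul(2, 144)), 4) = Pow(Add(10, 288), 4) = Pow(298, 4) = 7886150416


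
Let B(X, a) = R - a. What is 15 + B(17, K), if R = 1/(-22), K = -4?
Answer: 417/22 ≈ 18.955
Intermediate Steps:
R = -1/22 ≈ -0.045455
B(X, a) = -1/22 - a
15 + B(17, K) = 15 + (-1/22 - 1*(-4)) = 15 + (-1/22 + 4) = 15 + 87/22 = 417/22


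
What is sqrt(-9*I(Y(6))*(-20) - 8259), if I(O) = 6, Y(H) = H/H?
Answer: I*sqrt(7179) ≈ 84.729*I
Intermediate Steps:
Y(H) = 1
sqrt(-9*I(Y(6))*(-20) - 8259) = sqrt(-9*6*(-20) - 8259) = sqrt(-54*(-20) - 8259) = sqrt(1080 - 8259) = sqrt(-7179) = I*sqrt(7179)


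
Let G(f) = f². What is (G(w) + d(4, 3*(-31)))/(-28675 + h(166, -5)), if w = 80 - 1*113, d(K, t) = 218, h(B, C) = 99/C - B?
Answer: -6535/144304 ≈ -0.045286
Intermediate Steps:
h(B, C) = -B + 99/C
w = -33 (w = 80 - 113 = -33)
(G(w) + d(4, 3*(-31)))/(-28675 + h(166, -5)) = ((-33)² + 218)/(-28675 + (-1*166 + 99/(-5))) = (1089 + 218)/(-28675 + (-166 + 99*(-⅕))) = 1307/(-28675 + (-166 - 99/5)) = 1307/(-28675 - 929/5) = 1307/(-144304/5) = 1307*(-5/144304) = -6535/144304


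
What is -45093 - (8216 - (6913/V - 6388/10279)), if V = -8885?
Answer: -4868780945842/91328915 ≈ -53310.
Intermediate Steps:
-45093 - (8216 - (6913/V - 6388/10279)) = -45093 - (8216 - (6913/(-8885) - 6388/10279)) = -45093 - (8216 - (6913*(-1/8885) - 6388*1/10279)) = -45093 - (8216 - (-6913/8885 - 6388/10279)) = -45093 - (8216 - 1*(-127816107/91328915)) = -45093 - (8216 + 127816107/91328915) = -45093 - 1*750486181747/91328915 = -45093 - 750486181747/91328915 = -4868780945842/91328915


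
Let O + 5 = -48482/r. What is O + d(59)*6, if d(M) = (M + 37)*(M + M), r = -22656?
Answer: 769909105/11328 ≈ 67965.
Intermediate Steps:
d(M) = 2*M*(37 + M) (d(M) = (37 + M)*(2*M) = 2*M*(37 + M))
O = -32399/11328 (O = -5 - 48482/(-22656) = -5 - 48482*(-1/22656) = -5 + 24241/11328 = -32399/11328 ≈ -2.8601)
O + d(59)*6 = -32399/11328 + (2*59*(37 + 59))*6 = -32399/11328 + (2*59*96)*6 = -32399/11328 + 11328*6 = -32399/11328 + 67968 = 769909105/11328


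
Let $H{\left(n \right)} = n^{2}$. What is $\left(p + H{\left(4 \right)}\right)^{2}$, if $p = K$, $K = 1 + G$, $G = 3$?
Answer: $400$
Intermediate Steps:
$K = 4$ ($K = 1 + 3 = 4$)
$p = 4$
$\left(p + H{\left(4 \right)}\right)^{2} = \left(4 + 4^{2}\right)^{2} = \left(4 + 16\right)^{2} = 20^{2} = 400$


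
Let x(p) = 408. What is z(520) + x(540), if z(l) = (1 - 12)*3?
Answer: 375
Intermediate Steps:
z(l) = -33 (z(l) = -11*3 = -33)
z(520) + x(540) = -33 + 408 = 375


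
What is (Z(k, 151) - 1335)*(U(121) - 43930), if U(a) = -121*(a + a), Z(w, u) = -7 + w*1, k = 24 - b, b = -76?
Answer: 90929304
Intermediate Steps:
k = 100 (k = 24 - 1*(-76) = 24 + 76 = 100)
Z(w, u) = -7 + w
U(a) = -242*a
(Z(k, 151) - 1335)*(U(121) - 43930) = ((-7 + 100) - 1335)*(-242*121 - 43930) = (93 - 1335)*(-29282 - 43930) = -1242*(-73212) = 90929304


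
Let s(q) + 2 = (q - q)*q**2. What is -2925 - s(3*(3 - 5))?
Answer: -2923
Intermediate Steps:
s(q) = -2 (s(q) = -2 + (q - q)*q**2 = -2 + 0*q**2 = -2 + 0 = -2)
-2925 - s(3*(3 - 5)) = -2925 - 1*(-2) = -2925 + 2 = -2923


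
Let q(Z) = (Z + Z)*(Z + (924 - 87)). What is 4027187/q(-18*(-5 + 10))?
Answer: -4027187/134460 ≈ -29.951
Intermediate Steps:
q(Z) = 2*Z*(837 + Z) (q(Z) = (2*Z)*(Z + 837) = (2*Z)*(837 + Z) = 2*Z*(837 + Z))
4027187/q(-18*(-5 + 10)) = 4027187/((2*(-18*(-5 + 10))*(837 - 18*(-5 + 10)))) = 4027187/((2*(-18*5)*(837 - 18*5))) = 4027187/((2*(-90)*(837 - 90))) = 4027187/((2*(-90)*747)) = 4027187/(-134460) = 4027187*(-1/134460) = -4027187/134460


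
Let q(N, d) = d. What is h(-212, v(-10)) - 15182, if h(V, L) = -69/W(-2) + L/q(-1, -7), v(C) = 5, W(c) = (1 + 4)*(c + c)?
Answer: -2125097/140 ≈ -15179.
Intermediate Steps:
W(c) = 10*c (W(c) = 5*(2*c) = 10*c)
h(V, L) = 69/20 - L/7 (h(V, L) = -69/(10*(-2)) + L/(-7) = -69/(-20) + L*(-⅐) = -69*(-1/20) - L/7 = 69/20 - L/7)
h(-212, v(-10)) - 15182 = (69/20 - ⅐*5) - 15182 = (69/20 - 5/7) - 15182 = 383/140 - 15182 = -2125097/140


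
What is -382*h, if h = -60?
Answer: 22920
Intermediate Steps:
-382*h = -382*(-60) = 22920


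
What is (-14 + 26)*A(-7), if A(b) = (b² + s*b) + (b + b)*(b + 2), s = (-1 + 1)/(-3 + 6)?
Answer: 1428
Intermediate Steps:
s = 0 (s = 0/3 = 0*(⅓) = 0)
A(b) = b² + 2*b*(2 + b) (A(b) = (b² + 0*b) + (b + b)*(b + 2) = (b² + 0) + (2*b)*(2 + b) = b² + 2*b*(2 + b))
(-14 + 26)*A(-7) = (-14 + 26)*(-7*(4 + 3*(-7))) = 12*(-7*(4 - 21)) = 12*(-7*(-17)) = 12*119 = 1428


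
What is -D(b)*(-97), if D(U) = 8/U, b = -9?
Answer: -776/9 ≈ -86.222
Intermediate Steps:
-D(b)*(-97) = -8/(-9)*(-97) = -8*(-1)/9*(-97) = -1*(-8/9)*(-97) = (8/9)*(-97) = -776/9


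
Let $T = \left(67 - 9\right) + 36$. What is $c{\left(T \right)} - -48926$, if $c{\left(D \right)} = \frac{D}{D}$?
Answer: $48927$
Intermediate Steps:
$T = 94$ ($T = 58 + 36 = 94$)
$c{\left(D \right)} = 1$
$c{\left(T \right)} - -48926 = 1 - -48926 = 1 + 48926 = 48927$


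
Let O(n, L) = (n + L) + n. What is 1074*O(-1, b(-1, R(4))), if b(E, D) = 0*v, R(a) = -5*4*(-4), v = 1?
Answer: -2148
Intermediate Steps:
R(a) = 80 (R(a) = -20*(-4) = 80)
b(E, D) = 0 (b(E, D) = 0*1 = 0)
O(n, L) = L + 2*n (O(n, L) = (L + n) + n = L + 2*n)
1074*O(-1, b(-1, R(4))) = 1074*(0 + 2*(-1)) = 1074*(0 - 2) = 1074*(-2) = -2148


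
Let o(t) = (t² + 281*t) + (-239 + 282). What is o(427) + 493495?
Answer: 795854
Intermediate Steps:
o(t) = 43 + t² + 281*t (o(t) = (t² + 281*t) + 43 = 43 + t² + 281*t)
o(427) + 493495 = (43 + 427² + 281*427) + 493495 = (43 + 182329 + 119987) + 493495 = 302359 + 493495 = 795854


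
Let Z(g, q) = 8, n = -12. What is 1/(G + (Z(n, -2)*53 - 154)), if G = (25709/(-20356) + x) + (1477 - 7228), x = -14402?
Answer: -20356/404764057 ≈ -5.0291e-5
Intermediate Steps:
G = -410260177/20356 (G = (25709/(-20356) - 14402) + (1477 - 7228) = (25709*(-1/20356) - 14402) - 5751 = (-25709/20356 - 14402) - 5751 = -293192821/20356 - 5751 = -410260177/20356 ≈ -20154.)
1/(G + (Z(n, -2)*53 - 154)) = 1/(-410260177/20356 + (8*53 - 154)) = 1/(-410260177/20356 + (424 - 154)) = 1/(-410260177/20356 + 270) = 1/(-404764057/20356) = -20356/404764057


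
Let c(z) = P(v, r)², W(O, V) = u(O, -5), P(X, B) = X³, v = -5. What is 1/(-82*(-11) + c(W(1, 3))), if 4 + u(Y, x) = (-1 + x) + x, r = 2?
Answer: 1/16527 ≈ 6.0507e-5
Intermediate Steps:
u(Y, x) = -5 + 2*x (u(Y, x) = -4 + ((-1 + x) + x) = -4 + (-1 + 2*x) = -5 + 2*x)
W(O, V) = -15 (W(O, V) = -5 + 2*(-5) = -5 - 10 = -15)
c(z) = 15625 (c(z) = ((-5)³)² = (-125)² = 15625)
1/(-82*(-11) + c(W(1, 3))) = 1/(-82*(-11) + 15625) = 1/(902 + 15625) = 1/16527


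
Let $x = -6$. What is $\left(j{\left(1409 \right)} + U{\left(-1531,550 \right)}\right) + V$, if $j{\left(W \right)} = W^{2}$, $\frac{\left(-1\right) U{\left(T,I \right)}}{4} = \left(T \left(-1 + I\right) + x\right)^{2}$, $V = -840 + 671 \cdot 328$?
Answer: $-2825926897971$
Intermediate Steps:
$V = 219248$ ($V = -840 + 220088 = 219248$)
$U{\left(T,I \right)} = - 4 \left(-6 + T \left(-1 + I\right)\right)^{2}$ ($U{\left(T,I \right)} = - 4 \left(T \left(-1 + I\right) - 6\right)^{2} = - 4 \left(-6 + T \left(-1 + I\right)\right)^{2}$)
$\left(j{\left(1409 \right)} + U{\left(-1531,550 \right)}\right) + V = \left(1409^{2} - 4 \left(6 - 1531 - 550 \left(-1531\right)\right)^{2}\right) + 219248 = \left(1985281 - 4 \left(6 - 1531 + 842050\right)^{2}\right) + 219248 = \left(1985281 - 4 \cdot 840525^{2}\right) + 219248 = \left(1985281 - 2825929102500\right) + 219248 = -2825927117219 + 219248 = -2825926897971$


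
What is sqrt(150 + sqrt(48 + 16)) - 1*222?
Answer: -222 + sqrt(158) ≈ -209.43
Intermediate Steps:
sqrt(150 + sqrt(48 + 16)) - 1*222 = sqrt(150 + sqrt(64)) - 222 = sqrt(150 + 8) - 222 = sqrt(158) - 222 = -222 + sqrt(158)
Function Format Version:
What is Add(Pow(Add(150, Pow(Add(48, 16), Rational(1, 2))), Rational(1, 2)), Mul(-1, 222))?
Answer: Add(-222, Pow(158, Rational(1, 2))) ≈ -209.43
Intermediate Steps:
Add(Pow(Add(150, Pow(Add(48, 16), Rational(1, 2))), Rational(1, 2)), Mul(-1, 222)) = Add(Pow(Add(150, Pow(64, Rational(1, 2))), Rational(1, 2)), -222) = Add(Pow(Add(150, 8), Rational(1, 2)), -222) = Add(Pow(158, Rational(1, 2)), -222) = Add(-222, Pow(158, Rational(1, 2)))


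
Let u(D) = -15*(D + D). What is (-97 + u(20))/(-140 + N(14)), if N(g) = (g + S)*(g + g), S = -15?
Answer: 697/168 ≈ 4.1488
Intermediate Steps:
N(g) = 2*g*(-15 + g) (N(g) = (g - 15)*(g + g) = (-15 + g)*(2*g) = 2*g*(-15 + g))
u(D) = -30*D
(-97 + u(20))/(-140 + N(14)) = (-97 - 30*20)/(-140 + 2*14*(-15 + 14)) = (-97 - 600)/(-140 + 2*14*(-1)) = -697/(-140 - 28) = -697/(-168) = -697*(-1/168) = 697/168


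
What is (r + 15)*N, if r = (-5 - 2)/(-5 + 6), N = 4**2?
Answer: 128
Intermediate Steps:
N = 16
r = -7 (r = -7/1 = -7*1 = -7)
(r + 15)*N = (-7 + 15)*16 = 8*16 = 128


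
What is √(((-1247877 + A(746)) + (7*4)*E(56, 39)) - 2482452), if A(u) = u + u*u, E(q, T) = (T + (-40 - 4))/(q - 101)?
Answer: 5*I*√1142303/3 ≈ 1781.3*I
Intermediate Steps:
E(q, T) = (-44 + T)/(-101 + q) (E(q, T) = (T - 44)/(-101 + q) = (-44 + T)/(-101 + q))
A(u) = u + u²
√(((-1247877 + A(746)) + (7*4)*E(56, 39)) - 2482452) = √(((-1247877 + 746*(1 + 746)) + (7*4)*((-44 + 39)/(-101 + 56))) - 2482452) = √(((-1247877 + 746*747) + 28*(-5/(-45))) - 2482452) = √(((-1247877 + 557262) + 28*(-1/45*(-5))) - 2482452) = √((-690615 + 28*(⅑)) - 2482452) = √((-690615 + 28/9) - 2482452) = √(-6215507/9 - 2482452) = √(-28557575/9) = 5*I*√1142303/3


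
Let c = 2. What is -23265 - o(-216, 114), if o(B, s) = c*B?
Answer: -22833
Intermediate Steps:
o(B, s) = 2*B
-23265 - o(-216, 114) = -23265 - 2*(-216) = -23265 - 1*(-432) = -23265 + 432 = -22833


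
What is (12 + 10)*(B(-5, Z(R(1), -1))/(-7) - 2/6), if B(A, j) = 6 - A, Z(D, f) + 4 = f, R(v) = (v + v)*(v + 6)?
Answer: -880/21 ≈ -41.905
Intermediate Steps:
R(v) = 2*v*(6 + v) (R(v) = (2*v)*(6 + v) = 2*v*(6 + v))
Z(D, f) = -4 + f
(12 + 10)*(B(-5, Z(R(1), -1))/(-7) - 2/6) = (12 + 10)*((6 - 1*(-5))/(-7) - 2/6) = 22*((6 + 5)*(-⅐) - 2*⅙) = 22*(11*(-⅐) - ⅓) = 22*(-11/7 - ⅓) = 22*(-40/21) = -880/21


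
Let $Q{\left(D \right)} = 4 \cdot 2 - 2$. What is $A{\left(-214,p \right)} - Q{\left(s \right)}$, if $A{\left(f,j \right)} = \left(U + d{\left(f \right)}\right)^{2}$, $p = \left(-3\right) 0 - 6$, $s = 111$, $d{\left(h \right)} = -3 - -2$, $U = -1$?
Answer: $-2$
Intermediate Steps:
$d{\left(h \right)} = -1$ ($d{\left(h \right)} = -3 + 2 = -1$)
$p = -6$ ($p = 0 - 6 = -6$)
$Q{\left(D \right)} = 6$ ($Q{\left(D \right)} = 8 - 2 = 6$)
$A{\left(f,j \right)} = 4$ ($A{\left(f,j \right)} = \left(-1 - 1\right)^{2} = \left(-2\right)^{2} = 4$)
$A{\left(-214,p \right)} - Q{\left(s \right)} = 4 - 6 = -2$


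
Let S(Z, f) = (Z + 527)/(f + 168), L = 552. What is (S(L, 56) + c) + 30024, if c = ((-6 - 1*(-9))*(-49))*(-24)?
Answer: 7516727/224 ≈ 33557.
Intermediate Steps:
c = 3528 (c = ((-6 + 9)*(-49))*(-24) = (3*(-49))*(-24) = -147*(-24) = 3528)
S(Z, f) = (527 + Z)/(168 + f)
(S(L, 56) + c) + 30024 = ((527 + 552)/(168 + 56) + 3528) + 30024 = (1079/224 + 3528) + 30024 = 791351/224 + 30024 = 7516727/224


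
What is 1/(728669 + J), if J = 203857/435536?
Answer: 435536/317361785441 ≈ 1.3724e-6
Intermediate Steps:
J = 203857/435536 (J = 203857*(1/435536) = 203857/435536 ≈ 0.46806)
1/(728669 + J) = 1/(728669 + 203857/435536) = 1/(317361785441/435536) = 435536/317361785441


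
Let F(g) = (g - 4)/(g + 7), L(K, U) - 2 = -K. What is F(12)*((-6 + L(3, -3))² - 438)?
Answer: -3112/19 ≈ -163.79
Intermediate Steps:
L(K, U) = 2 - K
F(g) = (-4 + g)/(7 + g)
F(12)*((-6 + L(3, -3))² - 438) = ((-4 + 12)/(7 + 12))*((-6 + (2 - 1*3))² - 438) = (8/19)*((-6 + (2 - 3))² - 438) = ((1/19)*8)*((-6 - 1)² - 438) = 8*((-7)² - 438)/19 = 8*(49 - 438)/19 = (8/19)*(-389) = -3112/19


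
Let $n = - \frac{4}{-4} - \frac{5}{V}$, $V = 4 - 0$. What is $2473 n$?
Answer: $- \frac{2473}{4} \approx -618.25$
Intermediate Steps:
$V = 4$ ($V = 4 + 0 = 4$)
$n = - \frac{1}{4}$ ($n = - \frac{4}{-4} - \frac{5}{4} = \left(-4\right) \left(- \frac{1}{4}\right) - \frac{5}{4} = 1 - \frac{5}{4} = - \frac{1}{4} \approx -0.25$)
$2473 n = 2473 \left(- \frac{1}{4}\right) = - \frac{2473}{4}$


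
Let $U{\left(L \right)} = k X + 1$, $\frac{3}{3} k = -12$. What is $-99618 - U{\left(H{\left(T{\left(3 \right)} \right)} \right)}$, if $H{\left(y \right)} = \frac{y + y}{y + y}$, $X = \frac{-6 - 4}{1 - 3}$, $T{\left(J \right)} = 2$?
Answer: $-99559$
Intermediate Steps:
$k = -12$
$X = 5$ ($X = - \frac{10}{-2} = \left(-10\right) \left(- \frac{1}{2}\right) = 5$)
$H{\left(y \right)} = 1$ ($H{\left(y \right)} = \frac{2 y}{2 y} = 2 y \frac{1}{2 y} = 1$)
$U{\left(L \right)} = -59$ ($U{\left(L \right)} = \left(-12\right) 5 + 1 = -60 + 1 = -59$)
$-99618 - U{\left(H{\left(T{\left(3 \right)} \right)} \right)} = -99618 - -59 = -99618 + 59 = -99559$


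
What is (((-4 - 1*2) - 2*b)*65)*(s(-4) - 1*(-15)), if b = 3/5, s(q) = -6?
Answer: -4212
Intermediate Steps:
b = 3/5 (b = 3*(1/5) = 3/5 ≈ 0.60000)
(((-4 - 1*2) - 2*b)*65)*(s(-4) - 1*(-15)) = (((-4 - 1*2) - 2*3/5)*65)*(-6 - 1*(-15)) = (((-4 - 2) - 6/5)*65)*(-6 + 15) = ((-6 - 6/5)*65)*9 = -36/5*65*9 = -468*9 = -4212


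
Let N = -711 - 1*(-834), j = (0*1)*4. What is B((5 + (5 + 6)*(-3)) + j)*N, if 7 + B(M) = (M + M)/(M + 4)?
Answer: -574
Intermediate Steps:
j = 0 (j = 0*4 = 0)
B(M) = -7 + 2*M/(4 + M) (B(M) = -7 + (M + M)/(M + 4) = -7 + (2*M)/(4 + M) = -7 + 2*M/(4 + M))
N = 123 (N = -711 + 834 = 123)
B((5 + (5 + 6)*(-3)) + j)*N = ((-28 - 5*((5 + (5 + 6)*(-3)) + 0))/(4 + ((5 + (5 + 6)*(-3)) + 0)))*123 = ((-28 - 5*((5 + 11*(-3)) + 0))/(4 + ((5 + 11*(-3)) + 0)))*123 = ((-28 - 5*((5 - 33) + 0))/(4 + ((5 - 33) + 0)))*123 = ((-28 - 5*(-28 + 0))/(4 + (-28 + 0)))*123 = ((-28 - 5*(-28))/(4 - 28))*123 = ((-28 + 140)/(-24))*123 = -1/24*112*123 = -14/3*123 = -574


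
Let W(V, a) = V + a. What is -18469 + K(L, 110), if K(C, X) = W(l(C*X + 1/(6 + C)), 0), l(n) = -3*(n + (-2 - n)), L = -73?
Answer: -18463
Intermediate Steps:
l(n) = 6 (l(n) = -3*(-2) = 6)
K(C, X) = 6 (K(C, X) = 6 + 0 = 6)
-18469 + K(L, 110) = -18469 + 6 = -18463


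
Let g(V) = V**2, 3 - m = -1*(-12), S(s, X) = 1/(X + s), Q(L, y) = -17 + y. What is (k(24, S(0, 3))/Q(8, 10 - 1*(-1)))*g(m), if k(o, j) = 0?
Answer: 0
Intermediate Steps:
m = -9 (m = 3 - (-1)*(-12) = 3 - 1*12 = 3 - 12 = -9)
(k(24, S(0, 3))/Q(8, 10 - 1*(-1)))*g(m) = (0/(-17 + (10 - 1*(-1))))*(-9)**2 = (0/(-17 + (10 + 1)))*81 = (0/(-17 + 11))*81 = (0/(-6))*81 = (0*(-1/6))*81 = 0*81 = 0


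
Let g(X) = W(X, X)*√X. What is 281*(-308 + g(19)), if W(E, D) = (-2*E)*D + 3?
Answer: -86548 - 202039*√19 ≈ -9.6722e+5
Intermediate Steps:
W(E, D) = 3 - 2*D*E (W(E, D) = -2*D*E + 3 = 3 - 2*D*E)
g(X) = √X*(3 - 2*X²) (g(X) = (3 - 2*X*X)*√X = (3 - 2*X²)*√X = √X*(3 - 2*X²))
281*(-308 + g(19)) = 281*(-308 + √19*(3 - 2*19²)) = 281*(-308 + √19*(3 - 2*361)) = 281*(-308 + √19*(3 - 722)) = 281*(-308 + √19*(-719)) = 281*(-308 - 719*√19) = -86548 - 202039*√19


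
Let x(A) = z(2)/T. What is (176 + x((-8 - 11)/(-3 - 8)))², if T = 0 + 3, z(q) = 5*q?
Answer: 289444/9 ≈ 32160.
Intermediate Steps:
T = 3
x(A) = 10/3 (x(A) = (5*2)/3 = 10*(⅓) = 10/3)
(176 + x((-8 - 11)/(-3 - 8)))² = (176 + 10/3)² = (538/3)² = 289444/9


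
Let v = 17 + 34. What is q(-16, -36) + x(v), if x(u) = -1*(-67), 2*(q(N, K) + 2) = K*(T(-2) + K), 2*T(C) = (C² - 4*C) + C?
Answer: 623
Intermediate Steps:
T(C) = C²/2 - 3*C/2 (T(C) = ((C² - 4*C) + C)/2 = (C² - 3*C)/2 = C²/2 - 3*C/2)
v = 51
q(N, K) = -2 + K*(5 + K)/2 (q(N, K) = -2 + (K*((½)*(-2)*(-3 - 2) + K))/2 = -2 + (K*((½)*(-2)*(-5) + K))/2 = -2 + (K*(5 + K))/2 = -2 + K*(5 + K)/2)
x(u) = 67
q(-16, -36) + x(v) = (-2 + (½)*(-36)² + (5/2)*(-36)) + 67 = (-2 + (½)*1296 - 90) + 67 = (-2 + 648 - 90) + 67 = 556 + 67 = 623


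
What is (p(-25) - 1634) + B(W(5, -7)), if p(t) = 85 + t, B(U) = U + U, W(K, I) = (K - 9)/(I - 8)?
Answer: -23602/15 ≈ -1573.5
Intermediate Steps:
W(K, I) = (-9 + K)/(-8 + I)
B(U) = 2*U
(p(-25) - 1634) + B(W(5, -7)) = ((85 - 25) - 1634) + 2*((-9 + 5)/(-8 - 7)) = (60 - 1634) + 2*(-4/(-15)) = -1574 + 2*(-1/15*(-4)) = -1574 + 2*(4/15) = -1574 + 8/15 = -23602/15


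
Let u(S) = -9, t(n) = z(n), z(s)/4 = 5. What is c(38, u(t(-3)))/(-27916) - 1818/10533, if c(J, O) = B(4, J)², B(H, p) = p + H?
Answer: -825375/3500467 ≈ -0.23579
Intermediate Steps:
B(H, p) = H + p
z(s) = 20 (z(s) = 4*5 = 20)
t(n) = 20
c(J, O) = (4 + J)²
c(38, u(t(-3)))/(-27916) - 1818/10533 = (4 + 38)²/(-27916) - 1818/10533 = 42²*(-1/27916) - 1818*1/10533 = 1764*(-1/27916) - 606/3511 = -63/997 - 606/3511 = -825375/3500467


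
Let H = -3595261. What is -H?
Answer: 3595261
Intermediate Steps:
-H = -1*(-3595261) = 3595261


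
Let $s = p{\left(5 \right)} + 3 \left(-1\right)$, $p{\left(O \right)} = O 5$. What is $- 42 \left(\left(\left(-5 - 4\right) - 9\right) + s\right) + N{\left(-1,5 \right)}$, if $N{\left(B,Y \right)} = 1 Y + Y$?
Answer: $-158$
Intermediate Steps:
$p{\left(O \right)} = 5 O$
$s = 22$ ($s = 5 \cdot 5 + 3 \left(-1\right) = 25 - 3 = 22$)
$N{\left(B,Y \right)} = 2 Y$ ($N{\left(B,Y \right)} = Y + Y = 2 Y$)
$- 42 \left(\left(\left(-5 - 4\right) - 9\right) + s\right) + N{\left(-1,5 \right)} = - 42 \left(\left(\left(-5 - 4\right) - 9\right) + 22\right) + 2 \cdot 5 = - 42 \left(\left(-9 - 9\right) + 22\right) + 10 = - 42 \left(-18 + 22\right) + 10 = \left(-42\right) 4 + 10 = -168 + 10 = -158$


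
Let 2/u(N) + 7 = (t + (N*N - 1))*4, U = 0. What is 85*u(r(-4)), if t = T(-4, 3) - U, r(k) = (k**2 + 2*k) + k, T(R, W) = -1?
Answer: 170/49 ≈ 3.4694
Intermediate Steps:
r(k) = k**2 + 3*k
t = -1 (t = -1 - 1*0 = -1 + 0 = -1)
u(N) = 2/(-15 + 4*N**2) (u(N) = 2/(-7 + (-1 + (N*N - 1))*4) = 2/(-7 + (-1 + (N**2 - 1))*4) = 2/(-7 + (-1 + (-1 + N**2))*4) = 2/(-7 + (-2 + N**2)*4) = 2/(-7 + (-8 + 4*N**2)) = 2/(-15 + 4*N**2))
85*u(r(-4)) = 85*(2/(-15 + 4*(-4*(3 - 4))**2)) = 85*(2/(-15 + 4*(-4*(-1))**2)) = 85*(2/(-15 + 4*4**2)) = 85*(2/(-15 + 4*16)) = 85*(2/(-15 + 64)) = 85*(2/49) = 170/49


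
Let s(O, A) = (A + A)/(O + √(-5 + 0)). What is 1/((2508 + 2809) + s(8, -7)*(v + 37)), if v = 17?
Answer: 24055/125794723 - 252*I*√5/628973615 ≈ 0.00019122 - 8.9589e-7*I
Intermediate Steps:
s(O, A) = 2*A/(O + I*√5) (s(O, A) = (2*A)/(O + √(-5)) = (2*A)/(O + I*√5) = 2*A/(O + I*√5))
1/((2508 + 2809) + s(8, -7)*(v + 37)) = 1/((2508 + 2809) + (2*(-7)/(8 + I*√5))*(17 + 37)) = 1/(5317 - 14/(8 + I*√5)*54) = 1/(5317 - 756/(8 + I*√5))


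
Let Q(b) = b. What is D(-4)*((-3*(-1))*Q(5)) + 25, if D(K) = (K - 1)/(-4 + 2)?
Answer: 125/2 ≈ 62.500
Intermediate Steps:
D(K) = ½ - K/2 (D(K) = (-1 + K)/(-2) = (-1 + K)*(-½) = ½ - K/2)
D(-4)*((-3*(-1))*Q(5)) + 25 = (½ - ½*(-4))*(-3*(-1)*5) + 25 = (½ + 2)*(3*5) + 25 = (5/2)*15 + 25 = 75/2 + 25 = 125/2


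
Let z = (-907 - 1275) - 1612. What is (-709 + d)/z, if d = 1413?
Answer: -352/1897 ≈ -0.18556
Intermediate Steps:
z = -3794 (z = -2182 - 1612 = -3794)
(-709 + d)/z = (-709 + 1413)/(-3794) = 704*(-1/3794) = -352/1897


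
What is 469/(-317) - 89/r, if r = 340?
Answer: -187673/107780 ≈ -1.7413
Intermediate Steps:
469/(-317) - 89/r = 469/(-317) - 89/340 = 469*(-1/317) - 89*1/340 = -469/317 - 89/340 = -187673/107780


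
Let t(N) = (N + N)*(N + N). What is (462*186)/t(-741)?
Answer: 2387/61009 ≈ 0.039125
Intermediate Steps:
t(N) = 4*N² (t(N) = (2*N)*(2*N) = 4*N²)
(462*186)/t(-741) = (462*186)/((4*(-741)²)) = 85932/((4*549081)) = 85932/2196324 = 85932*(1/2196324) = 2387/61009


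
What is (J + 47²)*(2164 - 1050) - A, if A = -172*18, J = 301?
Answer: 2799236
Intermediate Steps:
A = -3096
(J + 47²)*(2164 - 1050) - A = (301 + 47²)*(2164 - 1050) - 1*(-3096) = (301 + 2209)*1114 + 3096 = 2510*1114 + 3096 = 2796140 + 3096 = 2799236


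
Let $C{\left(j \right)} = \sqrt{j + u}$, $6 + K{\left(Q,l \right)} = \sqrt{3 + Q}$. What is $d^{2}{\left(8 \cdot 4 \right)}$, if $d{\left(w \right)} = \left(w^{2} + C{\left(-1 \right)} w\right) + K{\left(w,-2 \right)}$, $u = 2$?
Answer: $\left(1050 + \sqrt{35}\right)^{2} \approx 1.115 \cdot 10^{6}$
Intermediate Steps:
$K{\left(Q,l \right)} = -6 + \sqrt{3 + Q}$
$C{\left(j \right)} = \sqrt{2 + j}$ ($C{\left(j \right)} = \sqrt{j + 2} = \sqrt{2 + j}$)
$d{\left(w \right)} = -6 + w + w^{2} + \sqrt{3 + w}$ ($d{\left(w \right)} = \left(w^{2} + \sqrt{2 - 1} w\right) + \left(-6 + \sqrt{3 + w}\right) = \left(w^{2} + \sqrt{1} w\right) + \left(-6 + \sqrt{3 + w}\right) = \left(w^{2} + 1 w\right) + \left(-6 + \sqrt{3 + w}\right) = \left(w^{2} + w\right) + \left(-6 + \sqrt{3 + w}\right) = \left(w + w^{2}\right) + \left(-6 + \sqrt{3 + w}\right) = -6 + w + w^{2} + \sqrt{3 + w}$)
$d^{2}{\left(8 \cdot 4 \right)} = \left(-6 + 8 \cdot 4 + \left(8 \cdot 4\right)^{2} + \sqrt{3 + 8 \cdot 4}\right)^{2} = \left(-6 + 32 + 32^{2} + \sqrt{3 + 32}\right)^{2} = \left(-6 + 32 + 1024 + \sqrt{35}\right)^{2} = \left(1050 + \sqrt{35}\right)^{2}$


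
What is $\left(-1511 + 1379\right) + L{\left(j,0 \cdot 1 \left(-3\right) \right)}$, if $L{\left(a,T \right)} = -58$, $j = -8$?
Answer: $-190$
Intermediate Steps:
$\left(-1511 + 1379\right) + L{\left(j,0 \cdot 1 \left(-3\right) \right)} = \left(-1511 + 1379\right) - 58 = -132 - 58 = -190$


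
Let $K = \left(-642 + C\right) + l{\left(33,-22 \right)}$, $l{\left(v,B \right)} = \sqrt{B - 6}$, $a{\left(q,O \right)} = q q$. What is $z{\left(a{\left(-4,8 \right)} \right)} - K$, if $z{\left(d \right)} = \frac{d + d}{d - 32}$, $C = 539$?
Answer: $101 - 2 i \sqrt{7} \approx 101.0 - 5.2915 i$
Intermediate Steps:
$a{\left(q,O \right)} = q^{2}$
$z{\left(d \right)} = \frac{2 d}{-32 + d}$
$l{\left(v,B \right)} = \sqrt{-6 + B}$
$K = -103 + 2 i \sqrt{7}$ ($K = \left(-642 + 539\right) + \sqrt{-6 - 22} = -103 + \sqrt{-28} = -103 + 2 i \sqrt{7} \approx -103.0 + 5.2915 i$)
$z{\left(a{\left(-4,8 \right)} \right)} - K = \frac{2 \left(-4\right)^{2}}{-32 + \left(-4\right)^{2}} - \left(-103 + 2 i \sqrt{7}\right) = 2 \cdot 16 \frac{1}{-32 + 16} + \left(103 - 2 i \sqrt{7}\right) = 2 \cdot 16 \frac{1}{-16} + \left(103 - 2 i \sqrt{7}\right) = 2 \cdot 16 \left(- \frac{1}{16}\right) + \left(103 - 2 i \sqrt{7}\right) = -2 + \left(103 - 2 i \sqrt{7}\right) = 101 - 2 i \sqrt{7}$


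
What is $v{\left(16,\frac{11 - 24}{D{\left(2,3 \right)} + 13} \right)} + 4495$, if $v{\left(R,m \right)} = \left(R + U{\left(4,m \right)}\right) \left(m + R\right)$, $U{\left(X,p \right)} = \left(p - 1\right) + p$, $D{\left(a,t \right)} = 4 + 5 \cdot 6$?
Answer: $\frac{10431236}{2209} \approx 4722.2$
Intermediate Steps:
$D{\left(a,t \right)} = 34$ ($D{\left(a,t \right)} = 4 + 30 = 34$)
$U{\left(X,p \right)} = -1 + 2 p$ ($U{\left(X,p \right)} = \left(-1 + p\right) + p = -1 + 2 p$)
$v{\left(R,m \right)} = \left(R + m\right) \left(-1 + R + 2 m\right)$ ($v{\left(R,m \right)} = \left(R + \left(-1 + 2 m\right)\right) \left(m + R\right) = \left(-1 + R + 2 m\right) \left(R + m\right) = \left(R + m\right) \left(-1 + R + 2 m\right)$)
$v{\left(16,\frac{11 - 24}{D{\left(2,3 \right)} + 13} \right)} + 4495 = \left(16^{2} - 16 - \frac{11 - 24}{34 + 13} + 2 \left(\frac{11 - 24}{34 + 13}\right)^{2} + 3 \cdot 16 \frac{11 - 24}{34 + 13}\right) + 4495 = \left(256 - 16 - - \frac{13}{47} + 2 \left(- \frac{13}{47}\right)^{2} + 3 \cdot 16 \left(- \frac{13}{47}\right)\right) + 4495 = \left(256 - 16 + \frac{13}{47} + 2 \cdot \frac{169}{2209} - \frac{624}{47}\right) + 4495 = \left(256 - 16 + \frac{13}{47} + \frac{338}{2209} - \frac{624}{47}\right) + 4495 = \frac{501781}{2209} + 4495 = \frac{10431236}{2209}$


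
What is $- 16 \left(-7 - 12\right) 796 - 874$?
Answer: $241110$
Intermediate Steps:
$- 16 \left(-7 - 12\right) 796 - 874 = \left(-16\right) \left(-19\right) 796 - 874 = 304 \cdot 796 - 874 = 241984 - 874 = 241110$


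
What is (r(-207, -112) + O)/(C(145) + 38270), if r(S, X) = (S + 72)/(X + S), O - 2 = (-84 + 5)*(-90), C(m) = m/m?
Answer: 2268863/12208449 ≈ 0.18584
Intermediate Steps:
C(m) = 1
O = 7112 (O = 2 + (-84 + 5)*(-90) = 2 - 79*(-90) = 2 + 7110 = 7112)
r(S, X) = (72 + S)/(S + X)
(r(-207, -112) + O)/(C(145) + 38270) = ((72 - 207)/(-207 - 112) + 7112)/(1 + 38270) = (-135/(-319) + 7112)/38271 = (-1/319*(-135) + 7112)*(1/38271) = (135/319 + 7112)*(1/38271) = (2268863/319)*(1/38271) = 2268863/12208449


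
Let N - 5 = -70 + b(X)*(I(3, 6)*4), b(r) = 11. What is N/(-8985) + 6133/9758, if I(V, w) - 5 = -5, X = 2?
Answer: 11147855/17535126 ≈ 0.63574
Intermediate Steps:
I(V, w) = 0 (I(V, w) = 5 - 5 = 0)
N = -65 (N = 5 + (-70 + 11*(0*4)) = 5 + (-70 + 11*0) = 5 + (-70 + 0) = 5 - 70 = -65)
N/(-8985) + 6133/9758 = -65/(-8985) + 6133/9758 = -65*(-1/8985) + 6133*(1/9758) = 13/1797 + 6133/9758 = 11147855/17535126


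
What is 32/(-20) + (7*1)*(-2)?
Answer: -78/5 ≈ -15.600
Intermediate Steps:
32/(-20) + (7*1)*(-2) = 32*(-1/20) + 7*(-2) = -8/5 - 14 = -78/5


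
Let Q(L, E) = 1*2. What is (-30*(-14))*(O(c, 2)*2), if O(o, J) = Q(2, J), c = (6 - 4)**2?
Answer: 1680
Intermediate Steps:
c = 4 (c = 2**2 = 4)
Q(L, E) = 2
O(o, J) = 2
(-30*(-14))*(O(c, 2)*2) = (-30*(-14))*(2*2) = 420*4 = 1680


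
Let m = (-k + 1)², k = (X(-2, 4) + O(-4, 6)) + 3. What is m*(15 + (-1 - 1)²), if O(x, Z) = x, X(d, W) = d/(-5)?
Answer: 1216/25 ≈ 48.640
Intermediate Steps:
X(d, W) = -d/5 (X(d, W) = d*(-⅕) = -d/5)
k = -⅗ (k = (-⅕*(-2) - 4) + 3 = (⅖ - 4) + 3 = -18/5 + 3 = -⅗ ≈ -0.60000)
m = 64/25 (m = (-1*(-⅗) + 1)² = (⅗ + 1)² = (8/5)² = 64/25 ≈ 2.5600)
m*(15 + (-1 - 1)²) = 64*(15 + (-1 - 1)²)/25 = 64*(15 + (-2)²)/25 = 64*(15 + 4)/25 = (64/25)*19 = 1216/25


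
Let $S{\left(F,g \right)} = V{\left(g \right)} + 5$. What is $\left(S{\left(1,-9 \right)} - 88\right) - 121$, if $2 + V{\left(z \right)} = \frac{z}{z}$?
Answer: $-205$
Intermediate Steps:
$V{\left(z \right)} = -1$ ($V{\left(z \right)} = -2 + \frac{z}{z} = -2 + 1 = -1$)
$S{\left(F,g \right)} = 4$ ($S{\left(F,g \right)} = -1 + 5 = 4$)
$\left(S{\left(1,-9 \right)} - 88\right) - 121 = \left(4 - 88\right) - 121 = -84 - 121 = -205$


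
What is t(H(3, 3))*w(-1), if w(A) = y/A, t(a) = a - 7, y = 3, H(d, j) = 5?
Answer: 6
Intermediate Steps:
t(a) = -7 + a
w(A) = 3/A
t(H(3, 3))*w(-1) = (-7 + 5)*(3/(-1)) = -6*(-1) = -2*(-3) = 6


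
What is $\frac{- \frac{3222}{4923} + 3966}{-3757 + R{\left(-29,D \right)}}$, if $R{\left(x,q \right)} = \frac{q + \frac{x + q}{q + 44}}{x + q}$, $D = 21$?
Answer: $- \frac{1127902880}{1069383359} \approx -1.0547$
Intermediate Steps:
$R{\left(x,q \right)} = \frac{q + \frac{q + x}{44 + q}}{q + x}$
$\frac{- \frac{3222}{4923} + 3966}{-3757 + R{\left(-29,D \right)}} = \frac{- \frac{3222}{4923} + 3966}{-3757 + \frac{-29 + 21^{2} + 45 \cdot 21}{21^{2} + 44 \cdot 21 + 44 \left(-29\right) + 21 \left(-29\right)}} = \frac{\left(-3222\right) \frac{1}{4923} + 3966}{-3757 + \frac{-29 + 441 + 945}{441 + 924 - 1276 - 609}} = \frac{- \frac{358}{547} + 3966}{-3757 + \frac{1}{-520} \cdot 1357} = \frac{2169044}{547 \left(-3757 - \frac{1357}{520}\right)} = \frac{2169044}{547 \left(- \frac{1954997}{520}\right)} = \frac{2169044}{547} \left(- \frac{520}{1954997}\right) = - \frac{1127902880}{1069383359}$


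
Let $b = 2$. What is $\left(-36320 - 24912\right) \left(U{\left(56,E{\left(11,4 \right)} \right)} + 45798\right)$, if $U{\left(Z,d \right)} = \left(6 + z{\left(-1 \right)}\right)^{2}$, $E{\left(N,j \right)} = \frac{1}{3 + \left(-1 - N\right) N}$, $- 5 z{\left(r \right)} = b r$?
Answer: $- \frac{70170279968}{25} \approx -2.8068 \cdot 10^{9}$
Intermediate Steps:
$z{\left(r \right)} = - \frac{2 r}{5}$
$E{\left(N,j \right)} = \frac{1}{3 + N \left(-1 - N\right)}$
$U{\left(Z,d \right)} = \frac{1024}{25}$ ($U{\left(Z,d \right)} = \left(6 - - \frac{2}{5}\right)^{2} = \left(6 + \frac{2}{5}\right)^{2} = \left(\frac{32}{5}\right)^{2} = \frac{1024}{25}$)
$\left(-36320 - 24912\right) \left(U{\left(56,E{\left(11,4 \right)} \right)} + 45798\right) = \left(-36320 - 24912\right) \left(\frac{1024}{25} + 45798\right) = \left(-61232\right) \frac{1145974}{25} = - \frac{70170279968}{25}$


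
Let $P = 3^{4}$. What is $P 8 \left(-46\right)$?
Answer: $-29808$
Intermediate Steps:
$P = 81$
$P 8 \left(-46\right) = 81 \cdot 8 \left(-46\right) = 648 \left(-46\right) = -29808$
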